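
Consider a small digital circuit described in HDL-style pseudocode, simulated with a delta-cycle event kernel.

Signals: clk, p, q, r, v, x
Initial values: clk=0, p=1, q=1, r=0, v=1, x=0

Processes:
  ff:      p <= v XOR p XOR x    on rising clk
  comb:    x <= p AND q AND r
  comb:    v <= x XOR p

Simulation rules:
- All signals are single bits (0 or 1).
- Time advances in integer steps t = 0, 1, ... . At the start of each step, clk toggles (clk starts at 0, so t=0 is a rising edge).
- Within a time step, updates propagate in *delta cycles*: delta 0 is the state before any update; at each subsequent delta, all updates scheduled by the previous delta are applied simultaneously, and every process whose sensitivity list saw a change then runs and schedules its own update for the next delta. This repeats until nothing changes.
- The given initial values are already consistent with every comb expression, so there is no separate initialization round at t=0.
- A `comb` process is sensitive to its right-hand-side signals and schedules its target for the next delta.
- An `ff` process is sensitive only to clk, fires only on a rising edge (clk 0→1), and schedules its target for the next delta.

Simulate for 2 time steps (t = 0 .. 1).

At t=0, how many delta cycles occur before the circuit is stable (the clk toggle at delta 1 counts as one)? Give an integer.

3

t=0 Δ0: x=0 r=0 p=1 v=1 q=1 clk=0
  Δ1: clk:0→1
  Δ2: p:1→0
  Δ3: v:1→0
  (3Δ to stable)
t=1 Δ0: x=0 r=0 p=0 v=0 q=1 clk=1
  Δ1: clk:1→0
  (1Δ to stable)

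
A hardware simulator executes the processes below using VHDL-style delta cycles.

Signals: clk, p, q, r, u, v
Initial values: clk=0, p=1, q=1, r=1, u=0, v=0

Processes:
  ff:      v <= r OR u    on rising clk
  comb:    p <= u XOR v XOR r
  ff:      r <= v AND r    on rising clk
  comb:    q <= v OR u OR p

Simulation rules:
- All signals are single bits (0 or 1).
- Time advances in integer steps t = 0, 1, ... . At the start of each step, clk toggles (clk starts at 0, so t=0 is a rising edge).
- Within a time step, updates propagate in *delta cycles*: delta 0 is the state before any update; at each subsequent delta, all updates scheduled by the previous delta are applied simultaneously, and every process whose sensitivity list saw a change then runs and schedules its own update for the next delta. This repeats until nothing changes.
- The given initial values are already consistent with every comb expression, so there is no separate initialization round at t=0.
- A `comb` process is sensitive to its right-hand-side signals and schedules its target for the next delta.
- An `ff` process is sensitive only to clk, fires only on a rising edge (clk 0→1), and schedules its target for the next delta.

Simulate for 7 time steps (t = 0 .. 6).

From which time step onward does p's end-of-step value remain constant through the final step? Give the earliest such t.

t=0 Δ0: clk=0 v=0 q=1 p=1 r=1 u=0
  Δ1: clk:0→1
  Δ2: v:0→1, r:1→0
  (2Δ to stable)
t=1 Δ0: clk=1 v=1 q=1 p=1 r=0 u=0
  Δ1: clk:1→0
  (1Δ to stable)
t=2 Δ0: clk=0 v=1 q=1 p=1 r=0 u=0
  Δ1: clk:0→1
  Δ2: v:1→0
  Δ3: p:1→0
  Δ4: q:1→0
  (4Δ to stable)
t=3 Δ0: clk=1 v=0 q=0 p=0 r=0 u=0
  Δ1: clk:1→0
  (1Δ to stable)
t=4 Δ0: clk=0 v=0 q=0 p=0 r=0 u=0
  Δ1: clk:0→1
  (1Δ to stable)
t=5 Δ0: clk=1 v=0 q=0 p=0 r=0 u=0
  Δ1: clk:1→0
  (1Δ to stable)
t=6 Δ0: clk=0 v=0 q=0 p=0 r=0 u=0
  Δ1: clk:0→1
  (1Δ to stable)

2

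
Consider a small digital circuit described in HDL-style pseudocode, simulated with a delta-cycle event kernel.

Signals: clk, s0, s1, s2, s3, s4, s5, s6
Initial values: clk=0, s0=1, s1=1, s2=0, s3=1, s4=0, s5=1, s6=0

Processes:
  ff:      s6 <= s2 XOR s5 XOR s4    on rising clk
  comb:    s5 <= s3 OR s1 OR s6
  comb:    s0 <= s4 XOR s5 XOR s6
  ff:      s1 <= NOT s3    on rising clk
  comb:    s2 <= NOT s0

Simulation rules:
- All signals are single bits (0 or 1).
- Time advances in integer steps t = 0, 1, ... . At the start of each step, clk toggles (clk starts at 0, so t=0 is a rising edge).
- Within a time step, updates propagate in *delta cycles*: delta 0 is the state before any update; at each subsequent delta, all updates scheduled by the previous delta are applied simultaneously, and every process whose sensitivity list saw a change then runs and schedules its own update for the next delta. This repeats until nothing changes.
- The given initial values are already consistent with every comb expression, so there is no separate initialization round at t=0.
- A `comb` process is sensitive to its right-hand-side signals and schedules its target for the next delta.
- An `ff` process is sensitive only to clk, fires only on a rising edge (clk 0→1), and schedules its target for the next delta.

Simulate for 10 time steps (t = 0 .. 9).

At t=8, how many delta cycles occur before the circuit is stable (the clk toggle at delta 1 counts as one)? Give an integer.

4

t0.Δ0 s3=1 s6=0 s5=1 s0=1 s2=0 clk=0 s1=1 s4=0
t0.Δ1 s3=1 s6=0 s5=1 s0=1 s2=0 clk=1 s1=1 s4=0
t0.Δ2 s3=1 s6=1 s5=1 s0=1 s2=0 clk=1 s1=0 s4=0
t0.Δ3 s3=1 s6=1 s5=1 s0=0 s2=0 clk=1 s1=0 s4=0
t0.Δ4 s3=1 s6=1 s5=1 s0=0 s2=1 clk=1 s1=0 s4=0
t1.Δ0 s3=1 s6=1 s5=1 s0=0 s2=1 clk=1 s1=0 s4=0
t1.Δ1 s3=1 s6=1 s5=1 s0=0 s2=1 clk=0 s1=0 s4=0
t2.Δ0 s3=1 s6=1 s5=1 s0=0 s2=1 clk=0 s1=0 s4=0
t2.Δ1 s3=1 s6=1 s5=1 s0=0 s2=1 clk=1 s1=0 s4=0
t2.Δ2 s3=1 s6=0 s5=1 s0=0 s2=1 clk=1 s1=0 s4=0
t2.Δ3 s3=1 s6=0 s5=1 s0=1 s2=1 clk=1 s1=0 s4=0
t2.Δ4 s3=1 s6=0 s5=1 s0=1 s2=0 clk=1 s1=0 s4=0
t3.Δ0 s3=1 s6=0 s5=1 s0=1 s2=0 clk=1 s1=0 s4=0
t3.Δ1 s3=1 s6=0 s5=1 s0=1 s2=0 clk=0 s1=0 s4=0
t4.Δ0 s3=1 s6=0 s5=1 s0=1 s2=0 clk=0 s1=0 s4=0
t4.Δ1 s3=1 s6=0 s5=1 s0=1 s2=0 clk=1 s1=0 s4=0
t4.Δ2 s3=1 s6=1 s5=1 s0=1 s2=0 clk=1 s1=0 s4=0
t4.Δ3 s3=1 s6=1 s5=1 s0=0 s2=0 clk=1 s1=0 s4=0
t4.Δ4 s3=1 s6=1 s5=1 s0=0 s2=1 clk=1 s1=0 s4=0
t5.Δ0 s3=1 s6=1 s5=1 s0=0 s2=1 clk=1 s1=0 s4=0
t5.Δ1 s3=1 s6=1 s5=1 s0=0 s2=1 clk=0 s1=0 s4=0
t6.Δ0 s3=1 s6=1 s5=1 s0=0 s2=1 clk=0 s1=0 s4=0
t6.Δ1 s3=1 s6=1 s5=1 s0=0 s2=1 clk=1 s1=0 s4=0
t6.Δ2 s3=1 s6=0 s5=1 s0=0 s2=1 clk=1 s1=0 s4=0
t6.Δ3 s3=1 s6=0 s5=1 s0=1 s2=1 clk=1 s1=0 s4=0
t6.Δ4 s3=1 s6=0 s5=1 s0=1 s2=0 clk=1 s1=0 s4=0
t7.Δ0 s3=1 s6=0 s5=1 s0=1 s2=0 clk=1 s1=0 s4=0
t7.Δ1 s3=1 s6=0 s5=1 s0=1 s2=0 clk=0 s1=0 s4=0
t8.Δ0 s3=1 s6=0 s5=1 s0=1 s2=0 clk=0 s1=0 s4=0
t8.Δ1 s3=1 s6=0 s5=1 s0=1 s2=0 clk=1 s1=0 s4=0
t8.Δ2 s3=1 s6=1 s5=1 s0=1 s2=0 clk=1 s1=0 s4=0
t8.Δ3 s3=1 s6=1 s5=1 s0=0 s2=0 clk=1 s1=0 s4=0
t8.Δ4 s3=1 s6=1 s5=1 s0=0 s2=1 clk=1 s1=0 s4=0
t9.Δ0 s3=1 s6=1 s5=1 s0=0 s2=1 clk=1 s1=0 s4=0
t9.Δ1 s3=1 s6=1 s5=1 s0=0 s2=1 clk=0 s1=0 s4=0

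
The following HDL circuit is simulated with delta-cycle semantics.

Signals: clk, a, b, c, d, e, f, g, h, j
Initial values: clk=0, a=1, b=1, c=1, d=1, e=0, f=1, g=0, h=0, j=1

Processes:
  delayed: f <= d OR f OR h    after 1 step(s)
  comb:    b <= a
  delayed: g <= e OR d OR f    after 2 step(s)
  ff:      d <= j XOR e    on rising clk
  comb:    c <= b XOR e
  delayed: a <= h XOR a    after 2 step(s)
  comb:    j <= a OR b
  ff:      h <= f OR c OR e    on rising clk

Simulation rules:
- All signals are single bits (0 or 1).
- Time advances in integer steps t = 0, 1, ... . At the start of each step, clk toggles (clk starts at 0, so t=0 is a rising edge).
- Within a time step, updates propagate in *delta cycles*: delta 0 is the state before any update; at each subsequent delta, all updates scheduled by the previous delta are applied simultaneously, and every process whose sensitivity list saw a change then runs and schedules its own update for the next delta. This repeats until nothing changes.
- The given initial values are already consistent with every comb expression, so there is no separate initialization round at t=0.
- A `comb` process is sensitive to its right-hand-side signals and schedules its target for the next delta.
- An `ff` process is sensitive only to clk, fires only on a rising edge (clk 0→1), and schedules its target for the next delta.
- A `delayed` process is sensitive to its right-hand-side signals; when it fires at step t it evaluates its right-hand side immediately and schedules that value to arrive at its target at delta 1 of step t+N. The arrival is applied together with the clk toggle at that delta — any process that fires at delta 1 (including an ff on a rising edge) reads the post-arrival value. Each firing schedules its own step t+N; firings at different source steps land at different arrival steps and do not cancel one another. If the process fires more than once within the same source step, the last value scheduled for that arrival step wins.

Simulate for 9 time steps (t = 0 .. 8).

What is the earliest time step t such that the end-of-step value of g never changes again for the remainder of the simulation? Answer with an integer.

t=0 Δ0: e=0 f=1 j=1 clk=0 c=1 g=0 a=1 d=1 h=0 b=1
  Δ1: clk:0→1
  Δ2: h:0→1
  (2Δ to stable)
t=1 Δ0: e=0 f=1 j=1 clk=1 c=1 g=0 a=1 d=1 h=1 b=1
  Δ1: clk:1→0
  (1Δ to stable)
t=2 Δ0: e=0 f=1 j=1 clk=0 c=1 g=0 a=1 d=1 h=1 b=1
  Δ1: clk:0→1, a:1→0
  Δ2: b:1→0
  Δ3: j:1→0, c:1→0
  (3Δ to stable)
t=3 Δ0: e=0 f=1 j=0 clk=1 c=0 g=0 a=0 d=1 h=1 b=0
  Δ1: clk:1→0
  (1Δ to stable)
t=4 Δ0: e=0 f=1 j=0 clk=0 c=0 g=0 a=0 d=1 h=1 b=0
  Δ1: clk:0→1, a:0→1
  Δ2: j:0→1, d:1→0, b:0→1
  Δ3: c:0→1
  (3Δ to stable)
t=5 Δ0: e=0 f=1 j=1 clk=1 c=1 g=0 a=1 d=0 h=1 b=1
  Δ1: clk:1→0
  (1Δ to stable)
t=6 Δ0: e=0 f=1 j=1 clk=0 c=1 g=0 a=1 d=0 h=1 b=1
  Δ1: clk:0→1, g:0→1, a:1→0
  Δ2: d:0→1, b:1→0
  Δ3: j:1→0, c:1→0
  (3Δ to stable)
t=7 Δ0: e=0 f=1 j=0 clk=1 c=0 g=1 a=0 d=1 h=1 b=0
  Δ1: clk:1→0
  (1Δ to stable)
t=8 Δ0: e=0 f=1 j=0 clk=0 c=0 g=1 a=0 d=1 h=1 b=0
  Δ1: clk:0→1, a:0→1
  Δ2: j:0→1, d:1→0, b:0→1
  Δ3: c:0→1
  (3Δ to stable)

6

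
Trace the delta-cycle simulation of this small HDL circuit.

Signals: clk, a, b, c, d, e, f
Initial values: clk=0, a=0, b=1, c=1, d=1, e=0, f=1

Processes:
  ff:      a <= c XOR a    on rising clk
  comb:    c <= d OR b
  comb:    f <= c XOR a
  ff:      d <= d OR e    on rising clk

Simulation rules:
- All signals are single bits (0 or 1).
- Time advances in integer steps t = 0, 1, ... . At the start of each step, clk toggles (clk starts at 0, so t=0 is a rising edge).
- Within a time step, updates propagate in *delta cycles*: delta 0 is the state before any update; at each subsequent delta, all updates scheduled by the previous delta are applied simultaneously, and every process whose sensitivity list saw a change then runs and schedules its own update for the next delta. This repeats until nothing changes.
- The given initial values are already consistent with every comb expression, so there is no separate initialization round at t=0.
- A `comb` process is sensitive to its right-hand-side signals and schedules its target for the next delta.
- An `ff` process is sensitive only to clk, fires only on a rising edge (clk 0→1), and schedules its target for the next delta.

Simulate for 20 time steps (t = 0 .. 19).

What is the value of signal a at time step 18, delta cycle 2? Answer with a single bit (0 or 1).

0

t=0 Δ0: d=1 c=1 b=1 e=0 a=0 clk=0 f=1
  Δ1: clk:0→1
  Δ2: a:0→1
  Δ3: f:1→0
  (3Δ to stable)
t=1 Δ0: d=1 c=1 b=1 e=0 a=1 clk=1 f=0
  Δ1: clk:1→0
  (1Δ to stable)
t=2 Δ0: d=1 c=1 b=1 e=0 a=1 clk=0 f=0
  Δ1: clk:0→1
  Δ2: a:1→0
  Δ3: f:0→1
  (3Δ to stable)
t=3 Δ0: d=1 c=1 b=1 e=0 a=0 clk=1 f=1
  Δ1: clk:1→0
  (1Δ to stable)
t=4 Δ0: d=1 c=1 b=1 e=0 a=0 clk=0 f=1
  Δ1: clk:0→1
  Δ2: a:0→1
  Δ3: f:1→0
  (3Δ to stable)
t=5 Δ0: d=1 c=1 b=1 e=0 a=1 clk=1 f=0
  Δ1: clk:1→0
  (1Δ to stable)
t=6 Δ0: d=1 c=1 b=1 e=0 a=1 clk=0 f=0
  Δ1: clk:0→1
  Δ2: a:1→0
  Δ3: f:0→1
  (3Δ to stable)
t=7 Δ0: d=1 c=1 b=1 e=0 a=0 clk=1 f=1
  Δ1: clk:1→0
  (1Δ to stable)
t=8 Δ0: d=1 c=1 b=1 e=0 a=0 clk=0 f=1
  Δ1: clk:0→1
  Δ2: a:0→1
  Δ3: f:1→0
  (3Δ to stable)
t=9 Δ0: d=1 c=1 b=1 e=0 a=1 clk=1 f=0
  Δ1: clk:1→0
  (1Δ to stable)
t=10 Δ0: d=1 c=1 b=1 e=0 a=1 clk=0 f=0
  Δ1: clk:0→1
  Δ2: a:1→0
  Δ3: f:0→1
  (3Δ to stable)
t=11 Δ0: d=1 c=1 b=1 e=0 a=0 clk=1 f=1
  Δ1: clk:1→0
  (1Δ to stable)
t=12 Δ0: d=1 c=1 b=1 e=0 a=0 clk=0 f=1
  Δ1: clk:0→1
  Δ2: a:0→1
  Δ3: f:1→0
  (3Δ to stable)
t=13 Δ0: d=1 c=1 b=1 e=0 a=1 clk=1 f=0
  Δ1: clk:1→0
  (1Δ to stable)
t=14 Δ0: d=1 c=1 b=1 e=0 a=1 clk=0 f=0
  Δ1: clk:0→1
  Δ2: a:1→0
  Δ3: f:0→1
  (3Δ to stable)
t=15 Δ0: d=1 c=1 b=1 e=0 a=0 clk=1 f=1
  Δ1: clk:1→0
  (1Δ to stable)
t=16 Δ0: d=1 c=1 b=1 e=0 a=0 clk=0 f=1
  Δ1: clk:0→1
  Δ2: a:0→1
  Δ3: f:1→0
  (3Δ to stable)
t=17 Δ0: d=1 c=1 b=1 e=0 a=1 clk=1 f=0
  Δ1: clk:1→0
  (1Δ to stable)
t=18 Δ0: d=1 c=1 b=1 e=0 a=1 clk=0 f=0
  Δ1: clk:0→1
  Δ2: a:1→0
  Δ3: f:0→1
  (3Δ to stable)
t=19 Δ0: d=1 c=1 b=1 e=0 a=0 clk=1 f=1
  Δ1: clk:1→0
  (1Δ to stable)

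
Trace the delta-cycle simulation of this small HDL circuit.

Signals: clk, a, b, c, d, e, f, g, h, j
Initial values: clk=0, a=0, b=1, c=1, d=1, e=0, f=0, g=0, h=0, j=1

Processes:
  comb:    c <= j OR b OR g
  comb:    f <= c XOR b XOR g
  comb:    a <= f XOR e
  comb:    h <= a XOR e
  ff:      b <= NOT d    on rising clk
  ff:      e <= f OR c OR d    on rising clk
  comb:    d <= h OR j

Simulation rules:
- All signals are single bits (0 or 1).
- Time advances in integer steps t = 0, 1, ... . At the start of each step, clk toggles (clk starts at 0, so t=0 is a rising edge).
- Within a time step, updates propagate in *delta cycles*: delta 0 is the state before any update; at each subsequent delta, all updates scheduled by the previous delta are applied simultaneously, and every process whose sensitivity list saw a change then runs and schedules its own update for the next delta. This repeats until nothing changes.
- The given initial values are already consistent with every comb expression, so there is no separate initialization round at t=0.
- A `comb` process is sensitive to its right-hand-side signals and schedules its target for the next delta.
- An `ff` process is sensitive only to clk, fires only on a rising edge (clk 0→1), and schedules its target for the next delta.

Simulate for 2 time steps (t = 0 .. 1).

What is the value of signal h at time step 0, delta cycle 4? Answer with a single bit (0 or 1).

[bits: a,g,h,j,e,clk,f,d,b,c]
t=0: Δ0=0001000111 Δ1=0001010111 Δ2=0001110101 Δ3=1011111101 Δ4=0001111101 Δ5=0011111101 | 5Δ
t=1: Δ0=0011111101 Δ1=0011101101 | 1Δ

0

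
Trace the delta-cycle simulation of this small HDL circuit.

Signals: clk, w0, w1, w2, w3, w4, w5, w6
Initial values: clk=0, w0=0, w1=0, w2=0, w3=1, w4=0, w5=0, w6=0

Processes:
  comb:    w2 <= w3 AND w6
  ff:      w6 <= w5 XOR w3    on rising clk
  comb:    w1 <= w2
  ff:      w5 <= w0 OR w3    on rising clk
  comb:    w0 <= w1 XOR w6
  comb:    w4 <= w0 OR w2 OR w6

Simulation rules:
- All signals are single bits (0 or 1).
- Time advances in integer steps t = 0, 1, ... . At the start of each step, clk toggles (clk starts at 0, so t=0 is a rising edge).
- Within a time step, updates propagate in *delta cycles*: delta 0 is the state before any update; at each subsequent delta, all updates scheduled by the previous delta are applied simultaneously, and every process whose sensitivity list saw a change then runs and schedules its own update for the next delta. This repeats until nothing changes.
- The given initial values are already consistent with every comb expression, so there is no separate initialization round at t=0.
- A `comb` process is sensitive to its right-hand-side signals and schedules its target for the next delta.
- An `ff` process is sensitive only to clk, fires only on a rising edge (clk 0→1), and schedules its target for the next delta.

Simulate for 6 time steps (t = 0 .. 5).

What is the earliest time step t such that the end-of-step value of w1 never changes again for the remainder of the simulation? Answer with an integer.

[bits: w3,w4,w5,w6,w1,w0,w2,clk]
t=0: Δ0=10000000 Δ1=10000001 Δ2=10110001 Δ3=11110111 Δ4=11111111 Δ5=11111011 | 5Δ
t=1: Δ0=11111011 Δ1=11111010 | 1Δ
t=2: Δ0=11111010 Δ1=11111011 Δ2=11101011 Δ3=11101101 Δ4=11100101 Δ5=11100001 Δ6=10100001 | 6Δ
t=3: Δ0=10100001 Δ1=10100000 | 1Δ
t=4: Δ0=10100000 Δ1=10100001 | 1Δ
t=5: Δ0=10100001 Δ1=10100000 | 1Δ

2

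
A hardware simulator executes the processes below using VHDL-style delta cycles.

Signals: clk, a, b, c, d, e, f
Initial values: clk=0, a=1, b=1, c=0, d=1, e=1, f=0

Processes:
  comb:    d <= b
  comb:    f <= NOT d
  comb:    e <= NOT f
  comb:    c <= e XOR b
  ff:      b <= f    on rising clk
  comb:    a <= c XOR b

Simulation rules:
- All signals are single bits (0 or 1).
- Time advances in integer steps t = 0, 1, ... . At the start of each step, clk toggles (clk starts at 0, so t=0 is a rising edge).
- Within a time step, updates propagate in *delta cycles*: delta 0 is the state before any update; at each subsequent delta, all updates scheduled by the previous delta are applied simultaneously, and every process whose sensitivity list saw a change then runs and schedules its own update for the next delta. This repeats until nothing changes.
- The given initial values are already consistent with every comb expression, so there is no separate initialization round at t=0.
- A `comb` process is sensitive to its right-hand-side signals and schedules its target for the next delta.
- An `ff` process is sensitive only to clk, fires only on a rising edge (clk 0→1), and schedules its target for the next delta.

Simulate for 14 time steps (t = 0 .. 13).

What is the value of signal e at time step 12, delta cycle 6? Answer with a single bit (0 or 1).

0

t=0 Δ0: a=1 d=1 e=1 clk=0 c=0 f=0 b=1
  Δ1: clk:0→1
  Δ2: b:1→0
  Δ3: a:1→0, d:1→0, c:0→1
  Δ4: a:0→1, f:0→1
  Δ5: e:1→0
  Δ6: c:1→0
  Δ7: a:1→0
  (7Δ to stable)
t=1 Δ0: a=0 d=0 e=0 clk=1 c=0 f=1 b=0
  Δ1: clk:1→0
  (1Δ to stable)
t=2 Δ0: a=0 d=0 e=0 clk=0 c=0 f=1 b=0
  Δ1: clk:0→1
  Δ2: b:0→1
  Δ3: a:0→1, d:0→1, c:0→1
  Δ4: a:1→0, f:1→0
  Δ5: e:0→1
  Δ6: c:1→0
  Δ7: a:0→1
  (7Δ to stable)
t=3 Δ0: a=1 d=1 e=1 clk=1 c=0 f=0 b=1
  Δ1: clk:1→0
  (1Δ to stable)
t=4 Δ0: a=1 d=1 e=1 clk=0 c=0 f=0 b=1
  Δ1: clk:0→1
  Δ2: b:1→0
  Δ3: a:1→0, d:1→0, c:0→1
  Δ4: a:0→1, f:0→1
  Δ5: e:1→0
  Δ6: c:1→0
  Δ7: a:1→0
  (7Δ to stable)
t=5 Δ0: a=0 d=0 e=0 clk=1 c=0 f=1 b=0
  Δ1: clk:1→0
  (1Δ to stable)
t=6 Δ0: a=0 d=0 e=0 clk=0 c=0 f=1 b=0
  Δ1: clk:0→1
  Δ2: b:0→1
  Δ3: a:0→1, d:0→1, c:0→1
  Δ4: a:1→0, f:1→0
  Δ5: e:0→1
  Δ6: c:1→0
  Δ7: a:0→1
  (7Δ to stable)
t=7 Δ0: a=1 d=1 e=1 clk=1 c=0 f=0 b=1
  Δ1: clk:1→0
  (1Δ to stable)
t=8 Δ0: a=1 d=1 e=1 clk=0 c=0 f=0 b=1
  Δ1: clk:0→1
  Δ2: b:1→0
  Δ3: a:1→0, d:1→0, c:0→1
  Δ4: a:0→1, f:0→1
  Δ5: e:1→0
  Δ6: c:1→0
  Δ7: a:1→0
  (7Δ to stable)
t=9 Δ0: a=0 d=0 e=0 clk=1 c=0 f=1 b=0
  Δ1: clk:1→0
  (1Δ to stable)
t=10 Δ0: a=0 d=0 e=0 clk=0 c=0 f=1 b=0
  Δ1: clk:0→1
  Δ2: b:0→1
  Δ3: a:0→1, d:0→1, c:0→1
  Δ4: a:1→0, f:1→0
  Δ5: e:0→1
  Δ6: c:1→0
  Δ7: a:0→1
  (7Δ to stable)
t=11 Δ0: a=1 d=1 e=1 clk=1 c=0 f=0 b=1
  Δ1: clk:1→0
  (1Δ to stable)
t=12 Δ0: a=1 d=1 e=1 clk=0 c=0 f=0 b=1
  Δ1: clk:0→1
  Δ2: b:1→0
  Δ3: a:1→0, d:1→0, c:0→1
  Δ4: a:0→1, f:0→1
  Δ5: e:1→0
  Δ6: c:1→0
  Δ7: a:1→0
  (7Δ to stable)
t=13 Δ0: a=0 d=0 e=0 clk=1 c=0 f=1 b=0
  Δ1: clk:1→0
  (1Δ to stable)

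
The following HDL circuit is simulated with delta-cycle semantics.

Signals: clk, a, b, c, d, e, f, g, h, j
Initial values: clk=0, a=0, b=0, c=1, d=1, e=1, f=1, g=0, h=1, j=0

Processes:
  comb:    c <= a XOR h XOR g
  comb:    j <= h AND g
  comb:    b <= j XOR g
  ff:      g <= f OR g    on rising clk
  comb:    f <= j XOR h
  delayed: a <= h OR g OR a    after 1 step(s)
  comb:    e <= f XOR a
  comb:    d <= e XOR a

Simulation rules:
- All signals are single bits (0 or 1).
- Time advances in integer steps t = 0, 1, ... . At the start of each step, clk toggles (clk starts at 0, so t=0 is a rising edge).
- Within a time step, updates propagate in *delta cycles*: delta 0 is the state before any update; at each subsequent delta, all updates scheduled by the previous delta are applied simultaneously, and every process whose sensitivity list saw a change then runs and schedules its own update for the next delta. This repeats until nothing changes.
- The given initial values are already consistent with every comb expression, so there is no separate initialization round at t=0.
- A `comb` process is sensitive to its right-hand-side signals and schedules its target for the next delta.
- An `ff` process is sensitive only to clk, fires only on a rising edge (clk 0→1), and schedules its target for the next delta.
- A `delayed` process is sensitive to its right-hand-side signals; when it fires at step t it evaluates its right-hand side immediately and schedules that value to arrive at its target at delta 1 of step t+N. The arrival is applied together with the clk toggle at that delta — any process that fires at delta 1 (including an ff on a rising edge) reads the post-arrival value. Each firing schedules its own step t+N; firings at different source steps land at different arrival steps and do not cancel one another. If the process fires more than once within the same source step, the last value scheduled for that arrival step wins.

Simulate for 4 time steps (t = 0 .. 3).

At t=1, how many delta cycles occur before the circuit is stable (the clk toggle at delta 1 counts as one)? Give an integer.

3

t=0 Δ0: f=1 c=1 g=0 d=1 b=0 j=0 a=0 h=1 e=1 clk=0
  Δ1: clk:0→1
  Δ2: g:0→1
  Δ3: c:1→0, b:0→1, j:0→1
  Δ4: f:1→0, b:1→0
  Δ5: e:1→0
  Δ6: d:1→0
  (6Δ to stable)
t=1 Δ0: f=0 c=0 g=1 d=0 b=0 j=1 a=0 h=1 e=0 clk=1
  Δ1: a:0→1, clk:1→0
  Δ2: c:0→1, d:0→1, e:0→1
  Δ3: d:1→0
  (3Δ to stable)
t=2 Δ0: f=0 c=1 g=1 d=0 b=0 j=1 a=1 h=1 e=1 clk=0
  Δ1: clk:0→1
  (1Δ to stable)
t=3 Δ0: f=0 c=1 g=1 d=0 b=0 j=1 a=1 h=1 e=1 clk=1
  Δ1: clk:1→0
  (1Δ to stable)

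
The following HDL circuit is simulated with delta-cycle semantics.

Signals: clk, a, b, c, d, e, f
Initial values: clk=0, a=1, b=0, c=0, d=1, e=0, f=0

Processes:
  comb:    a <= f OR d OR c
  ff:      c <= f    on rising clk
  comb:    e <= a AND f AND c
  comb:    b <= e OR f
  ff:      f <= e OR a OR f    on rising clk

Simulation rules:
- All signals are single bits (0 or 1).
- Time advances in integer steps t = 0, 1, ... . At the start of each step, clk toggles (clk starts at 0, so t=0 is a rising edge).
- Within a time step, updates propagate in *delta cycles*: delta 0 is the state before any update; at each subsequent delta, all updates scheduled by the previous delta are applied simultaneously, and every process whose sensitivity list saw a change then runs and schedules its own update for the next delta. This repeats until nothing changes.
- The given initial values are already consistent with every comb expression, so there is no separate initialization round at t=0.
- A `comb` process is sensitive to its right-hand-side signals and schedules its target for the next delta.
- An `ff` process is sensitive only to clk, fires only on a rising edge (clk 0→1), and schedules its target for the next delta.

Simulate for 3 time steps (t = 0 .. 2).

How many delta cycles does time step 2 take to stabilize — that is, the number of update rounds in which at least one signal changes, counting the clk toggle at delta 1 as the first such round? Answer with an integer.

t=0 Δ0: b=0 f=0 a=1 clk=0 e=0 c=0 d=1
  Δ1: clk:0→1
  Δ2: f:0→1
  Δ3: b:0→1
  (3Δ to stable)
t=1 Δ0: b=1 f=1 a=1 clk=1 e=0 c=0 d=1
  Δ1: clk:1→0
  (1Δ to stable)
t=2 Δ0: b=1 f=1 a=1 clk=0 e=0 c=0 d=1
  Δ1: clk:0→1
  Δ2: c:0→1
  Δ3: e:0→1
  (3Δ to stable)

3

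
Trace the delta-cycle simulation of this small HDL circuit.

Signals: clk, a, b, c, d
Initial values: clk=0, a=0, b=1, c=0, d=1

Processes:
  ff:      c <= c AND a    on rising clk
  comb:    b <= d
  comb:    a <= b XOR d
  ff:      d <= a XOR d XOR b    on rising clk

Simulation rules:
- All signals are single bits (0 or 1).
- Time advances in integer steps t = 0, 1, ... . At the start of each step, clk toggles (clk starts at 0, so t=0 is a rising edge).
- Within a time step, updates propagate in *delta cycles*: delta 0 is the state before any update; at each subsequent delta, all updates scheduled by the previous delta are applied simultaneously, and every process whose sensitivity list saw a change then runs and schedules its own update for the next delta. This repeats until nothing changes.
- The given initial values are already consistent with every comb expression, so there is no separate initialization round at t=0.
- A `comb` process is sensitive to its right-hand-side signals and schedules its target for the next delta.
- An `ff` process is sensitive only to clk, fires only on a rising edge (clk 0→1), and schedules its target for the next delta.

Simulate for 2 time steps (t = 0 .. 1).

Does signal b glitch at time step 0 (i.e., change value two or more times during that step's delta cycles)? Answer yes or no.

no

t0.Δ0 d=1 b=1 c=0 a=0 clk=0
t0.Δ1 d=1 b=1 c=0 a=0 clk=1
t0.Δ2 d=0 b=1 c=0 a=0 clk=1
t0.Δ3 d=0 b=0 c=0 a=1 clk=1
t0.Δ4 d=0 b=0 c=0 a=0 clk=1
t1.Δ0 d=0 b=0 c=0 a=0 clk=1
t1.Δ1 d=0 b=0 c=0 a=0 clk=0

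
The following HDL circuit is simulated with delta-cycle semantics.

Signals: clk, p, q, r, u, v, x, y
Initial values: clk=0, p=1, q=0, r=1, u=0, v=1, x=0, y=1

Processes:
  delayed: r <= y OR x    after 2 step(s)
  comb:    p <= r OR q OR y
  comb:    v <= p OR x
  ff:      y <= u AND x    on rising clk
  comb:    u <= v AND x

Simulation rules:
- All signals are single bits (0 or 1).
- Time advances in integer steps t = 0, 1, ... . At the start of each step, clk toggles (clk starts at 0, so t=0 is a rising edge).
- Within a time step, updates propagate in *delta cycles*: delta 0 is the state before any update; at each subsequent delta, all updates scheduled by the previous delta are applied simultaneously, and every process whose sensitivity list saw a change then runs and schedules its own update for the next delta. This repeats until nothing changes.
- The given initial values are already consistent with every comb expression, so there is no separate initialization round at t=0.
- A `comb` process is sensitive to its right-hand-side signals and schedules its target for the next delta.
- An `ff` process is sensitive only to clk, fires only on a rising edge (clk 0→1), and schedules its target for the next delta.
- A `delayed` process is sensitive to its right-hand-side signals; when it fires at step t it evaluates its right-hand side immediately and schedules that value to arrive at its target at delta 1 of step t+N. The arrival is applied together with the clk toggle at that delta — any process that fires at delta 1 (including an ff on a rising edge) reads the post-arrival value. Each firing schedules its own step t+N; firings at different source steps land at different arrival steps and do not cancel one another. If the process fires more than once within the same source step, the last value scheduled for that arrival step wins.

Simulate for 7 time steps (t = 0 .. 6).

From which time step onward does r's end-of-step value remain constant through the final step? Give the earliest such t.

2

t0.Δ0 u=0 v=1 r=1 y=1 x=0 clk=0 p=1 q=0
t0.Δ1 u=0 v=1 r=1 y=1 x=0 clk=1 p=1 q=0
t0.Δ2 u=0 v=1 r=1 y=0 x=0 clk=1 p=1 q=0
t1.Δ0 u=0 v=1 r=1 y=0 x=0 clk=1 p=1 q=0
t1.Δ1 u=0 v=1 r=1 y=0 x=0 clk=0 p=1 q=0
t2.Δ0 u=0 v=1 r=1 y=0 x=0 clk=0 p=1 q=0
t2.Δ1 u=0 v=1 r=0 y=0 x=0 clk=1 p=1 q=0
t2.Δ2 u=0 v=1 r=0 y=0 x=0 clk=1 p=0 q=0
t2.Δ3 u=0 v=0 r=0 y=0 x=0 clk=1 p=0 q=0
t3.Δ0 u=0 v=0 r=0 y=0 x=0 clk=1 p=0 q=0
t3.Δ1 u=0 v=0 r=0 y=0 x=0 clk=0 p=0 q=0
t4.Δ0 u=0 v=0 r=0 y=0 x=0 clk=0 p=0 q=0
t4.Δ1 u=0 v=0 r=0 y=0 x=0 clk=1 p=0 q=0
t5.Δ0 u=0 v=0 r=0 y=0 x=0 clk=1 p=0 q=0
t5.Δ1 u=0 v=0 r=0 y=0 x=0 clk=0 p=0 q=0
t6.Δ0 u=0 v=0 r=0 y=0 x=0 clk=0 p=0 q=0
t6.Δ1 u=0 v=0 r=0 y=0 x=0 clk=1 p=0 q=0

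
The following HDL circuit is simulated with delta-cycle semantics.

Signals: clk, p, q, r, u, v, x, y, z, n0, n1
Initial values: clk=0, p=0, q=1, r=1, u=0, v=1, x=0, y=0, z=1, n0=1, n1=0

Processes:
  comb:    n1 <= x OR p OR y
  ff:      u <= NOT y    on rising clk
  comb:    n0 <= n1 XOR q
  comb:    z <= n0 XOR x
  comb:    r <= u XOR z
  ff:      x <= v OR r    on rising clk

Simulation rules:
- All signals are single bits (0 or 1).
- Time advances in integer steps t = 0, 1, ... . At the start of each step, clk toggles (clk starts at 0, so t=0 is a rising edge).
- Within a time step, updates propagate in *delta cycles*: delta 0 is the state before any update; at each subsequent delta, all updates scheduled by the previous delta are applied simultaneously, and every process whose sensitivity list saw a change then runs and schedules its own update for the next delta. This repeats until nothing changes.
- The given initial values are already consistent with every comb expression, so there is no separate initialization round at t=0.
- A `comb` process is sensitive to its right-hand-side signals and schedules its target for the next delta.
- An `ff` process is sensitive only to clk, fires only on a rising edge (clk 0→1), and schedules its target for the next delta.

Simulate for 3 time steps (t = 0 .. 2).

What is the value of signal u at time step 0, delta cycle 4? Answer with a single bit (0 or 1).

[bits: x,z,y,q,clk,r,u,n1,v,n0,p]
t=0: Δ0=01010100110 Δ1=01011100110 Δ2=11011110110 Δ3=10011011110 Δ4=10011111100 Δ5=11011111100 Δ6=11011011100 | 6Δ
t=1: Δ0=11011011100 Δ1=11010011100 | 1Δ
t=2: Δ0=11010011100 Δ1=11011011100 | 1Δ

1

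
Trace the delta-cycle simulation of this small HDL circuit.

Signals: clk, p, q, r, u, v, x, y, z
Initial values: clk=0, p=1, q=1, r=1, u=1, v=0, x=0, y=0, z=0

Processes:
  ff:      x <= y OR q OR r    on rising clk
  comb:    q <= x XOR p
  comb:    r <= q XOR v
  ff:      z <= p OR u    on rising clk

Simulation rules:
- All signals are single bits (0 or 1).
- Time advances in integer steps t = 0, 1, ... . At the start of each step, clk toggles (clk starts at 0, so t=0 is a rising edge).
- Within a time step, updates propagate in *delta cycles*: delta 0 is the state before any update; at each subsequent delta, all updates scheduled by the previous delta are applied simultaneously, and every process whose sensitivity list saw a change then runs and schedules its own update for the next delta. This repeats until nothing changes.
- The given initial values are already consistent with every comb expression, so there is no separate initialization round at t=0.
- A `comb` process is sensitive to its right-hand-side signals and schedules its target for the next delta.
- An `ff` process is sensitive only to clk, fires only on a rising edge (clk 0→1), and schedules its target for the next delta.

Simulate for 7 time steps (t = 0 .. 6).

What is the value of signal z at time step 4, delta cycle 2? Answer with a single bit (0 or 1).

1

[bits: u,x,y,clk,z,r,p,v,q]
t=0: Δ0=100001101 Δ1=100101101 Δ2=110111101 Δ3=110111100 Δ4=110110100 | 4Δ
t=1: Δ0=110110100 Δ1=110010100 | 1Δ
t=2: Δ0=110010100 Δ1=110110100 Δ2=100110100 Δ3=100110101 Δ4=100111101 | 4Δ
t=3: Δ0=100111101 Δ1=100011101 | 1Δ
t=4: Δ0=100011101 Δ1=100111101 Δ2=110111101 Δ3=110111100 Δ4=110110100 | 4Δ
t=5: Δ0=110110100 Δ1=110010100 | 1Δ
t=6: Δ0=110010100 Δ1=110110100 Δ2=100110100 Δ3=100110101 Δ4=100111101 | 4Δ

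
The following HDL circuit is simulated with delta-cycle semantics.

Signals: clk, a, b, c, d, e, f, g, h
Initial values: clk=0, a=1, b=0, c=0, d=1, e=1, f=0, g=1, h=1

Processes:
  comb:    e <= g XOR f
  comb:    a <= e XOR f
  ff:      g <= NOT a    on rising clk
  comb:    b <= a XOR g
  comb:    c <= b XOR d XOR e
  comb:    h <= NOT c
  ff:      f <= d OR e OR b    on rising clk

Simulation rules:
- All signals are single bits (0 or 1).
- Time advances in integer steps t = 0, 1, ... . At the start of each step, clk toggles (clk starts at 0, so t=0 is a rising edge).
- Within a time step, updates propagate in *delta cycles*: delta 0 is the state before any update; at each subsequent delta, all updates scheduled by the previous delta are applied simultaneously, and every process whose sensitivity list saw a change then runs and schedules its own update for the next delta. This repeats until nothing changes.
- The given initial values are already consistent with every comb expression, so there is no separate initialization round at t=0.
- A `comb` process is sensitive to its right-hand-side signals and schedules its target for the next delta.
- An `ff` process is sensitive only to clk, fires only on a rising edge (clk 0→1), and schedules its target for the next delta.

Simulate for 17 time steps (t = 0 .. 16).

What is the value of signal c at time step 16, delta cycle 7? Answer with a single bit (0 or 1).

[bits: h,clk,c,g,a,d,e,b,f]
t=0: Δ0=100111100 Δ1=110111100 Δ2=110011101 Δ3=110001111 Δ4=111001101 Δ5=010001101 Δ6=110001101 | 6Δ
t=1: Δ0=110001101 Δ1=100001101 | 1Δ
t=2: Δ0=100001101 Δ1=110001101 Δ2=110101101 Δ3=110101011 Δ4=110111011 Δ5=110111001 Δ6=111111001 Δ7=011111001 | 7Δ
t=3: Δ0=011111001 Δ1=001111001 | 1Δ
t=4: Δ0=001111001 Δ1=011111001 Δ2=011011001 Δ3=011011111 Δ4=011001111 Δ5=011001101 Δ6=010001101 Δ7=110001101 | 7Δ
t=5: Δ0=110001101 Δ1=100001101 | 1Δ
t=6: Δ0=100001101 Δ1=110001101 Δ2=110101101 Δ3=110101011 Δ4=110111011 Δ5=110111001 Δ6=111111001 Δ7=011111001 | 7Δ
t=7: Δ0=011111001 Δ1=001111001 | 1Δ
t=8: Δ0=001111001 Δ1=011111001 Δ2=011011001 Δ3=011011111 Δ4=011001111 Δ5=011001101 Δ6=010001101 Δ7=110001101 | 7Δ
t=9: Δ0=110001101 Δ1=100001101 | 1Δ
t=10: Δ0=100001101 Δ1=110001101 Δ2=110101101 Δ3=110101011 Δ4=110111011 Δ5=110111001 Δ6=111111001 Δ7=011111001 | 7Δ
t=11: Δ0=011111001 Δ1=001111001 | 1Δ
t=12: Δ0=001111001 Δ1=011111001 Δ2=011011001 Δ3=011011111 Δ4=011001111 Δ5=011001101 Δ6=010001101 Δ7=110001101 | 7Δ
t=13: Δ0=110001101 Δ1=100001101 | 1Δ
t=14: Δ0=100001101 Δ1=110001101 Δ2=110101101 Δ3=110101011 Δ4=110111011 Δ5=110111001 Δ6=111111001 Δ7=011111001 | 7Δ
t=15: Δ0=011111001 Δ1=001111001 | 1Δ
t=16: Δ0=001111001 Δ1=011111001 Δ2=011011001 Δ3=011011111 Δ4=011001111 Δ5=011001101 Δ6=010001101 Δ7=110001101 | 7Δ

0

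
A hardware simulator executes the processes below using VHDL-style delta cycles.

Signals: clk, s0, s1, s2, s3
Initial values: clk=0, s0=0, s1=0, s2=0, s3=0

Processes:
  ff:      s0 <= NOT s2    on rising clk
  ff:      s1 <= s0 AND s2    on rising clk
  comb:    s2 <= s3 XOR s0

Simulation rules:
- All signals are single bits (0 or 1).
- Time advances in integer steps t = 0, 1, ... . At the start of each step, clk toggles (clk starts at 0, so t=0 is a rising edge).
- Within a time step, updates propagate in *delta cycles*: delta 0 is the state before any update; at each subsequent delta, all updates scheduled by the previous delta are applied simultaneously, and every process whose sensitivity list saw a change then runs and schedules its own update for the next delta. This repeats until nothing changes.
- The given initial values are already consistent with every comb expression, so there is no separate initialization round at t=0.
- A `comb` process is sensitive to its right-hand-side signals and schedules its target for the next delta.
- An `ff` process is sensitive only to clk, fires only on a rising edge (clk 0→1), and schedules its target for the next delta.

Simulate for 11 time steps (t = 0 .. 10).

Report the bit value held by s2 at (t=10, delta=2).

1

t=0 Δ0: clk=0 s3=0 s2=0 s0=0 s1=0
  Δ1: clk:0→1
  Δ2: s0:0→1
  Δ3: s2:0→1
  (3Δ to stable)
t=1 Δ0: clk=1 s3=0 s2=1 s0=1 s1=0
  Δ1: clk:1→0
  (1Δ to stable)
t=2 Δ0: clk=0 s3=0 s2=1 s0=1 s1=0
  Δ1: clk:0→1
  Δ2: s0:1→0, s1:0→1
  Δ3: s2:1→0
  (3Δ to stable)
t=3 Δ0: clk=1 s3=0 s2=0 s0=0 s1=1
  Δ1: clk:1→0
  (1Δ to stable)
t=4 Δ0: clk=0 s3=0 s2=0 s0=0 s1=1
  Δ1: clk:0→1
  Δ2: s0:0→1, s1:1→0
  Δ3: s2:0→1
  (3Δ to stable)
t=5 Δ0: clk=1 s3=0 s2=1 s0=1 s1=0
  Δ1: clk:1→0
  (1Δ to stable)
t=6 Δ0: clk=0 s3=0 s2=1 s0=1 s1=0
  Δ1: clk:0→1
  Δ2: s0:1→0, s1:0→1
  Δ3: s2:1→0
  (3Δ to stable)
t=7 Δ0: clk=1 s3=0 s2=0 s0=0 s1=1
  Δ1: clk:1→0
  (1Δ to stable)
t=8 Δ0: clk=0 s3=0 s2=0 s0=0 s1=1
  Δ1: clk:0→1
  Δ2: s0:0→1, s1:1→0
  Δ3: s2:0→1
  (3Δ to stable)
t=9 Δ0: clk=1 s3=0 s2=1 s0=1 s1=0
  Δ1: clk:1→0
  (1Δ to stable)
t=10 Δ0: clk=0 s3=0 s2=1 s0=1 s1=0
  Δ1: clk:0→1
  Δ2: s0:1→0, s1:0→1
  Δ3: s2:1→0
  (3Δ to stable)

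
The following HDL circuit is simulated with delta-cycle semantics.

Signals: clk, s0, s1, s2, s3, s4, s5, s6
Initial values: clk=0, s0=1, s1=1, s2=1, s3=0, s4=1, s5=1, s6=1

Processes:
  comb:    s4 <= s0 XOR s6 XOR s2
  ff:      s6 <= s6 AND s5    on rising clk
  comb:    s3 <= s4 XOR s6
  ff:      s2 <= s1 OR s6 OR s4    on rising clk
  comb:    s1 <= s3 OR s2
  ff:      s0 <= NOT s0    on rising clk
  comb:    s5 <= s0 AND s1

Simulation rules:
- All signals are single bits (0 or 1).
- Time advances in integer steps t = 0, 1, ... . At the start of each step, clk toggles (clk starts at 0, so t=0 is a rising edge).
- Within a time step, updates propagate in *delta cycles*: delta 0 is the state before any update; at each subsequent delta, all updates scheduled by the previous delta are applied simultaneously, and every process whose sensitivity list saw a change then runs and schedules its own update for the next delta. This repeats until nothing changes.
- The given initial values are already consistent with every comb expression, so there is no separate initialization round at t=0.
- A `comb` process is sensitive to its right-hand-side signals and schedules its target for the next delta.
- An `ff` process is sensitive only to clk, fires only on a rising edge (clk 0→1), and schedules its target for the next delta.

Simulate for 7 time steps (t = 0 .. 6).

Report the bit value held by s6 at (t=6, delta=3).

t=0 Δ0: s4=1 s5=1 clk=0 s2=1 s6=1 s3=0 s1=1 s0=1
  Δ1: clk:0→1
  Δ2: s0:1→0
  Δ3: s4:1→0, s5:1→0
  Δ4: s3:0→1
  (4Δ to stable)
t=1 Δ0: s4=0 s5=0 clk=1 s2=1 s6=1 s3=1 s1=1 s0=0
  Δ1: clk:1→0
  (1Δ to stable)
t=2 Δ0: s4=0 s5=0 clk=0 s2=1 s6=1 s3=1 s1=1 s0=0
  Δ1: clk:0→1
  Δ2: s6:1→0, s0:0→1
  Δ3: s5:0→1, s3:1→0
  (3Δ to stable)
t=3 Δ0: s4=0 s5=1 clk=1 s2=1 s6=0 s3=0 s1=1 s0=1
  Δ1: clk:1→0
  (1Δ to stable)
t=4 Δ0: s4=0 s5=1 clk=0 s2=1 s6=0 s3=0 s1=1 s0=1
  Δ1: clk:0→1
  Δ2: s0:1→0
  Δ3: s4:0→1, s5:1→0
  Δ4: s3:0→1
  (4Δ to stable)
t=5 Δ0: s4=1 s5=0 clk=1 s2=1 s6=0 s3=1 s1=1 s0=0
  Δ1: clk:1→0
  (1Δ to stable)
t=6 Δ0: s4=1 s5=0 clk=0 s2=1 s6=0 s3=1 s1=1 s0=0
  Δ1: clk:0→1
  Δ2: s0:0→1
  Δ3: s4:1→0, s5:0→1
  Δ4: s3:1→0
  (4Δ to stable)

0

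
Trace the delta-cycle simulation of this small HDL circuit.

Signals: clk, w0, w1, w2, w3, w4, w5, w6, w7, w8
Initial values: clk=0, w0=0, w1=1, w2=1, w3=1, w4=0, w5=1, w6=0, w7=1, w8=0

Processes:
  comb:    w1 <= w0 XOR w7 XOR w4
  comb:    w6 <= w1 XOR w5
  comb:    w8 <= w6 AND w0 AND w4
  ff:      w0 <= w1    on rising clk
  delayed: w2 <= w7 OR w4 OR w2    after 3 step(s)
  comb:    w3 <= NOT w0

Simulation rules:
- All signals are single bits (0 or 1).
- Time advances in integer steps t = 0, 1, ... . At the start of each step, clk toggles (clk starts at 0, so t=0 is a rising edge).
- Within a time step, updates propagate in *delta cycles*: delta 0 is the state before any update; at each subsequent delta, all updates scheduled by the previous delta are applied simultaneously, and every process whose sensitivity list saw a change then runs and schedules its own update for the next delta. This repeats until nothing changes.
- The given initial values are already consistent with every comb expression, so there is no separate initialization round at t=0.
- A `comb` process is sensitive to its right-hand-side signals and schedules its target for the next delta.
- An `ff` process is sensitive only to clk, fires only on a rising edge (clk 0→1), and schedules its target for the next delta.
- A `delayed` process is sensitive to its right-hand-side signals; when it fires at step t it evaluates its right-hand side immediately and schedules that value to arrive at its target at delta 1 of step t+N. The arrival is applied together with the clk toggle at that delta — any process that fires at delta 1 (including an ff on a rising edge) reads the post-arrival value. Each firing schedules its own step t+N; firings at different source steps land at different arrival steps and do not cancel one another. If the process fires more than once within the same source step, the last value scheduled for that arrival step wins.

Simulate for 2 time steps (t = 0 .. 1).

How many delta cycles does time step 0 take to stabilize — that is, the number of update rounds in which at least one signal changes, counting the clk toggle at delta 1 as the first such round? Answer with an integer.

4

[bits: w0,w5,w8,w3,clk,w6,w7,w4,w2,w1]
t=0: Δ0=0101001011 Δ1=0101101011 Δ2=1101101011 Δ3=1100101010 Δ4=1100111010 | 4Δ
t=1: Δ0=1100111010 Δ1=1100011010 | 1Δ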